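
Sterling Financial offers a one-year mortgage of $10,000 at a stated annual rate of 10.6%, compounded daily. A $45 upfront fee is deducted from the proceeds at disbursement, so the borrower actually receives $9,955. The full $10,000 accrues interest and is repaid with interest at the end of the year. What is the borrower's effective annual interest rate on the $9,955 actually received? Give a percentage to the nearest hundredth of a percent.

Amount owed after one year: 10,000 × (1 + 0.106/365)^365 = 10,000 × 1.111805 = $11,118.05.
Effective rate on net proceeds: 11,118.05 / 9,955 − 1 = 0.116831 = 11.68%.

11.68%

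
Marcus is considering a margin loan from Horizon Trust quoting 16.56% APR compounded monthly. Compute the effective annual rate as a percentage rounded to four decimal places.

17.8766%

EAR = (1 + 0.1656/12)^12 − 1.
= 1.178766 − 1 = 17.8766%.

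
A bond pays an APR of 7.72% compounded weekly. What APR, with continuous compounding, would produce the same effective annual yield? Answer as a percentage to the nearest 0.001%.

7.714%

EAR = (1 + 0.0772/52)^52 − 1 = 0.080196.
Equivalent continuous rate: r = ln(1 + 0.080196) = 0.077143 = 7.714%.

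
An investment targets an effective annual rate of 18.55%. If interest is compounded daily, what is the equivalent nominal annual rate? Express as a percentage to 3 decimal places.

(1 + r/365)^365 − 1 = 0.1855, so 1 + r/365 = 1.1855^(1/365).
r/365 = 0.000466, so r = 0.170204 = 17.020%.

17.020%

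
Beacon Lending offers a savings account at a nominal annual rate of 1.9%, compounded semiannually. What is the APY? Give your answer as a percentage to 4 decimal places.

EAR = (1 + 0.019/2)^2 − 1.
= (1 + 0.009500)^2 − 1 = 1.019090 − 1 = 1.9090%.

1.9090%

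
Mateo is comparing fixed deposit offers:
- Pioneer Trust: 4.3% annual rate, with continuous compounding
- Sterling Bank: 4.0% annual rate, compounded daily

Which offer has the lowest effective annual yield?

Pioneer Trust: e^0.043 − 1 = 4.394%
Sterling Bank: (1 + 0.040/365)^365 − 1 = 4.081%
The lowest effective annual rate is Sterling Bank at 4.081%.

Sterling Bank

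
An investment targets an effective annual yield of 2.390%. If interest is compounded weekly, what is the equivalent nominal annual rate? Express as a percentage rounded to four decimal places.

2.3624%

(1 + r/52)^52 − 1 = 0.02390, so 1 + r/52 = 1.02390^(1/52).
r/52 = 0.000454, so r = 0.023624 = 2.3624%.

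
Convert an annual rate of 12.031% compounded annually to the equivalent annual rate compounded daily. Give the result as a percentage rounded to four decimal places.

Compounded annually, EAR = nominal = 0.120310.
Solve (1 + r/365)^365 = 1.120310: r/365 = 1.120310^(1/365) − 1 = 0.000311, so r = 0.113623 = 11.3623%.

11.3623%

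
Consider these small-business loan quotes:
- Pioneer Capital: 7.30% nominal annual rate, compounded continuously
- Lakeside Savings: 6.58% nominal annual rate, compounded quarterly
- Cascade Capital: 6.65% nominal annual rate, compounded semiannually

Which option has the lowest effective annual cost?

Pioneer Capital: e^0.0730 − 1 = 7.573%
Lakeside Savings: (1 + 0.0658/4)^4 − 1 = 6.744%
Cascade Capital: (1 + 0.0665/2)^2 − 1 = 6.761%
The lowest effective annual rate is Lakeside Savings at 6.744%.

Lakeside Savings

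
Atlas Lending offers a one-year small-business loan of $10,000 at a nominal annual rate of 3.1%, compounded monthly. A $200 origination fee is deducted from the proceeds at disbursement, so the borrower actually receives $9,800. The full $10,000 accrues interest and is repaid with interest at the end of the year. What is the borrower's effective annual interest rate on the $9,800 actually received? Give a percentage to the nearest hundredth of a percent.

Amount owed after one year: 10,000 × (1 + 0.031/12)^12 = 10,000 × 1.031444 = $10,314.44.
Effective rate on net proceeds: 10,314.44 / 9,800 − 1 = 0.052494 = 5.25%.

5.25%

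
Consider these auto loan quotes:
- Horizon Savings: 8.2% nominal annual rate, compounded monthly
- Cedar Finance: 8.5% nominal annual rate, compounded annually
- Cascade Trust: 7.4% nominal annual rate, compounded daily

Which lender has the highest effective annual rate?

Horizon Savings: (1 + 0.082/12)^12 − 1 = 8.515%
Cedar Finance: compounded annually, EAR = 8.500%
Cascade Trust: (1 + 0.074/365)^365 − 1 = 7.680%
The highest effective annual rate is Horizon Savings at 8.515%.

Horizon Savings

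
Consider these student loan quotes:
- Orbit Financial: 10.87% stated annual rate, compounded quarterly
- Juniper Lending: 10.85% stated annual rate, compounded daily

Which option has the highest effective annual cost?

Orbit Financial: (1 + 0.1087/4)^4 − 1 = 11.321%
Juniper Lending: (1 + 0.1085/365)^365 − 1 = 11.459%
The highest effective annual rate is Juniper Lending at 11.459%.

Juniper Lending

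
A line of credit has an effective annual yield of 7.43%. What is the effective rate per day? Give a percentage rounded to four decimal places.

The per-day rate i satisfies (1 + i)^365 = 1 + 0.0743.
i = 1.0743^(1/365) − 1 = 0.0001964 = 0.0196%.

0.0196%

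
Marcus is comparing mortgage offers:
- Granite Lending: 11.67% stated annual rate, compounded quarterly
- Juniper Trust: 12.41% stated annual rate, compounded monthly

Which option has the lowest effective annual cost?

Granite Lending: (1 + 0.1167/4)^4 − 1 = 12.191%
Juniper Trust: (1 + 0.1241/12)^12 − 1 = 13.141%
The lowest effective annual rate is Granite Lending at 12.191%.

Granite Lending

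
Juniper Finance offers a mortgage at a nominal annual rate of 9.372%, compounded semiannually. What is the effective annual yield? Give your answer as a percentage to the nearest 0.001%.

EAR = (1 + 0.09372/2)^2 − 1.
= 1.095916 − 1 = 9.592%.

9.592%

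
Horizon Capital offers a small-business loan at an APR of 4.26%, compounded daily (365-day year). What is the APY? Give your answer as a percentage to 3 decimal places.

EAR = (1 + 0.0426/365)^365 − 1.
= 1.043518 − 1 = 4.352%.

4.352%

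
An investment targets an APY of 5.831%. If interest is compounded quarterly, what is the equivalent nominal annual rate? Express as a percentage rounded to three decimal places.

5.708%

(1 + r/4)^4 − 1 = 0.05831, so 1 + r/4 = 1.05831^(1/4).
r/4 = 0.014269, so r = 0.057077 = 5.708%.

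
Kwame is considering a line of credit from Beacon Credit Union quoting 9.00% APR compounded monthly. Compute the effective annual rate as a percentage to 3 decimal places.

EAR = (1 + 0.0900/12)^12 − 1.
= (1 + 0.007500)^12 − 1 = 1.093807 − 1 = 9.381%.

9.381%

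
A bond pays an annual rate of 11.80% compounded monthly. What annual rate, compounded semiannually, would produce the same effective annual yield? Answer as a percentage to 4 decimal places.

12.0939%

EAR = (1 + 0.1180/12)^12 − 1 = 0.124596.
Solve (1 + r/2)^2 = 1.124596: r/2 = 1.124596^(1/2) − 1 = 0.060470, so r = 0.120939 = 12.0939%.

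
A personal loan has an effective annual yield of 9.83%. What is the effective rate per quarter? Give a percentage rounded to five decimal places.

The per-quarter rate i satisfies (1 + i)^4 = 1 + 0.0983.
i = 1.0983^(1/4) − 1 = 0.0237178 = 2.37178%.

2.37178%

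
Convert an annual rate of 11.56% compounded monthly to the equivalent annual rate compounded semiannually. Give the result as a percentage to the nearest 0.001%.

EAR = (1 + 0.1156/12)^12 − 1 = 0.121926.
Solve (1 + r/2)^2 = 1.121926: r/2 = 1.121926^(1/2) − 1 = 0.059210, so r = 0.118420 = 11.842%.

11.842%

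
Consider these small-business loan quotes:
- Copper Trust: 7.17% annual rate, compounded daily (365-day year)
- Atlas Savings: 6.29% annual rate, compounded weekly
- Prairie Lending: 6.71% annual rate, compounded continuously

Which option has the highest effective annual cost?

Copper Trust: (1 + 0.0717/365)^365 − 1 = 7.433%
Atlas Savings: (1 + 0.0629/52)^52 − 1 = 6.488%
Prairie Lending: e^0.0671 − 1 = 6.940%
The highest effective annual rate is Copper Trust at 7.433%.

Copper Trust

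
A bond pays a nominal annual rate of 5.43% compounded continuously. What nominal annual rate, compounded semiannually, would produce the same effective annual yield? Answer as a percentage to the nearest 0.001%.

5.504%

EAR under continuous compounding: e^0.0543 − 1 = 0.055801.
Solve (1 + r/2)^2 = 1.055801: r/2 = 1.055801^(1/2) − 1 = 0.027522, so r = 0.055044 = 5.504%.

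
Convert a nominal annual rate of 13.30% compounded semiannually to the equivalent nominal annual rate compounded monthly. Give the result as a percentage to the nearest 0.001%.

EAR = (1 + 0.1330/2)^2 − 1 = 0.137422.
Solve (1 + r/12)^12 = 1.137422: r/12 = 1.137422^(1/12) − 1 = 0.010788, so r = 0.129458 = 12.946%.

12.946%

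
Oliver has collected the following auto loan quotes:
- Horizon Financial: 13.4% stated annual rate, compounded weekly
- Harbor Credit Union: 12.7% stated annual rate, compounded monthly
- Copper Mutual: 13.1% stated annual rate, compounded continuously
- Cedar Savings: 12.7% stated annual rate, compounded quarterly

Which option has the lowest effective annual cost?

Horizon Financial: (1 + 0.134/52)^52 − 1 = 14.320%
Harbor Credit Union: (1 + 0.127/12)^12 − 1 = 13.466%
Copper Mutual: e^0.131 − 1 = 13.997%
Cedar Savings: (1 + 0.127/4)^4 − 1 = 13.318%
The lowest effective annual rate is Cedar Savings at 13.318%.

Cedar Savings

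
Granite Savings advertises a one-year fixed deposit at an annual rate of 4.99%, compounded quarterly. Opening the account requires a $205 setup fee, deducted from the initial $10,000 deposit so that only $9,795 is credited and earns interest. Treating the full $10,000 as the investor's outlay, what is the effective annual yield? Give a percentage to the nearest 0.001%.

2.930%

Value after one year: 9,795 × (1 + 0.0499/4)^4 = 9,795 × 1.050842 = $10,292.99.
Effective yield on the $10,000 outlay: 10,292.99 / 10,000 − 1 = 0.029299 = 2.930%.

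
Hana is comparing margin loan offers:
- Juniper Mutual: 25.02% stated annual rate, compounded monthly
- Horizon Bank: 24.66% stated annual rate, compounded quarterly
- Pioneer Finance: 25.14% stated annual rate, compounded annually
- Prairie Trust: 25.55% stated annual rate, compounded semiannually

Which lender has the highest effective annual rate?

Juniper Mutual: (1 + 0.2502/12)^12 − 1 = 28.098%
Horizon Bank: (1 + 0.2466/4)^4 − 1 = 27.036%
Pioneer Finance: compounded annually, EAR = 25.140%
Prairie Trust: (1 + 0.2555/2)^2 − 1 = 27.182%
The highest effective annual rate is Juniper Mutual at 28.098%.

Juniper Mutual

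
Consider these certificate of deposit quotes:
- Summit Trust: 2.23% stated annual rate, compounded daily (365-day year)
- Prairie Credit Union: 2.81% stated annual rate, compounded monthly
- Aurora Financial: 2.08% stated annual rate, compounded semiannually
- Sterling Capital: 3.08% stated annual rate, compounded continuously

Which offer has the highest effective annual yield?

Summit Trust: (1 + 0.0223/365)^365 − 1 = 2.255%
Prairie Credit Union: (1 + 0.0281/12)^12 − 1 = 2.846%
Aurora Financial: (1 + 0.0208/2)^2 − 1 = 2.091%
Sterling Capital: e^0.0308 − 1 = 3.128%
The highest effective annual rate is Sterling Capital at 3.128%.

Sterling Capital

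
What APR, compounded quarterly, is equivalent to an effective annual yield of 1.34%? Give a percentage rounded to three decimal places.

1.333%

(1 + r/4)^4 − 1 = 0.0134, so 1 + r/4 = 1.0134^(1/4).
r/4 = 0.003333, so r = 0.013333 = 1.333%.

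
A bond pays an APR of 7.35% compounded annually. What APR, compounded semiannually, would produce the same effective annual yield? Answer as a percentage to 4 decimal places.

7.2197%

Compounded annually, EAR = nominal = 0.073500.
Solve (1 + r/2)^2 = 1.073500: r/2 = 1.073500^(1/2) − 1 = 0.036098, so r = 0.072197 = 7.2197%.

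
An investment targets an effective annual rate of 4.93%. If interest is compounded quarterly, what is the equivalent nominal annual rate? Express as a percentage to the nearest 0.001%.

(1 + r/4)^4 − 1 = 0.0493, so 1 + r/4 = 1.0493^(1/4).
r/4 = 0.012103, so r = 0.048414 = 4.841%.

4.841%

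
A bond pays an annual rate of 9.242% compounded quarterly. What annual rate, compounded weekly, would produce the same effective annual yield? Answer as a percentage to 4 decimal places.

9.1449%

EAR = (1 + 0.09242/4)^4 − 1 = 0.095673.
Solve (1 + r/52)^52 = 1.095673: r/52 = 1.095673^(1/52) − 1 = 0.001759, so r = 0.091449 = 9.1449%.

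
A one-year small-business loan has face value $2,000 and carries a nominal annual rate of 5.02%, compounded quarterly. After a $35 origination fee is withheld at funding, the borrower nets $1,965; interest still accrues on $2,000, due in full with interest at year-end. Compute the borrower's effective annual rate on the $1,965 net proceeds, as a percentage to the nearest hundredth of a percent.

6.99%

Amount owed after one year: 2,000 × (1 + 0.0502/4)^4 = 2,000 × 1.051153 = $2,102.31.
Effective rate on net proceeds: 2,102.31 / 1,965 − 1 = 0.069876 = 6.99%.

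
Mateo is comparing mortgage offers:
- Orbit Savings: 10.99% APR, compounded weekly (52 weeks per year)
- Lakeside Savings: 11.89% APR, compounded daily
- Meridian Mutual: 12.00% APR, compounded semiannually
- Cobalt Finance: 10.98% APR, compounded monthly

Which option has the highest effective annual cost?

Lakeside Savings

Orbit Savings: (1 + 0.1099/52)^52 − 1 = 11.604%
Lakeside Savings: (1 + 0.1189/365)^365 − 1 = 12.624%
Meridian Mutual: (1 + 0.1200/2)^2 − 1 = 12.360%
Cobalt Finance: (1 + 0.1098/12)^12 − 1 = 11.550%
The highest effective annual rate is Lakeside Savings at 12.624%.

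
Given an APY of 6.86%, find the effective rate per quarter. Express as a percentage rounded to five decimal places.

1.67257%

The per-quarter rate i satisfies (1 + i)^4 = 1 + 0.0686.
i = 1.0686^(1/4) − 1 = 0.0167257 = 1.67257%.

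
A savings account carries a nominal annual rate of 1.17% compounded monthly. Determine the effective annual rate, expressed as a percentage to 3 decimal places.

1.176%

EAR = (1 + 0.0117/12)^12 − 1.
= (1 + 0.000975)^12 − 1 = 1.011763 − 1 = 1.176%.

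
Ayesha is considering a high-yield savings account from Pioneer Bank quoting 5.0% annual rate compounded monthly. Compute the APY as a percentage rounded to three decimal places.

EAR = (1 + 0.050/12)^12 − 1.
= 1.051162 − 1 = 5.116%.

5.116%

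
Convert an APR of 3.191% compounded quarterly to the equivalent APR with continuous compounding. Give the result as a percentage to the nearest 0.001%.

EAR = (1 + 0.03191/4)^4 − 1 = 0.032294.
Equivalent continuous rate: r = ln(1 + 0.032294) = 0.031783 = 3.178%.

3.178%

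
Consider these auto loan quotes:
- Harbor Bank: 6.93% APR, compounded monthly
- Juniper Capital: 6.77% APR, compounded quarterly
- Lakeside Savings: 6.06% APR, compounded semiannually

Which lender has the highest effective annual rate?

Harbor Bank

Harbor Bank: (1 + 0.0693/12)^12 − 1 = 7.154%
Juniper Capital: (1 + 0.0677/4)^4 − 1 = 6.944%
Lakeside Savings: (1 + 0.0606/2)^2 − 1 = 6.152%
The highest effective annual rate is Harbor Bank at 7.154%.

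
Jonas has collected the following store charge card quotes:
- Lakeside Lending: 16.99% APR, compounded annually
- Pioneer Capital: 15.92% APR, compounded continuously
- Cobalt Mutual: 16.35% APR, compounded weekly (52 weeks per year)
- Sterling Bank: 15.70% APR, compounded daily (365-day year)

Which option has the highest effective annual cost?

Cobalt Mutual

Lakeside Lending: compounded annually, EAR = 16.990%
Pioneer Capital: e^0.1592 − 1 = 17.257%
Cobalt Mutual: (1 + 0.1635/52)^52 − 1 = 17.732%
Sterling Bank: (1 + 0.1570/365)^365 − 1 = 16.996%
The highest effective annual rate is Cobalt Mutual at 17.732%.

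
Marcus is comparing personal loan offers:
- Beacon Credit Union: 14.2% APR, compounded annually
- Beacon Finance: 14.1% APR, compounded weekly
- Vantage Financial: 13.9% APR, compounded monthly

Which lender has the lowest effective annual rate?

Beacon Credit Union: compounded annually, EAR = 14.200%
Beacon Finance: (1 + 0.141/52)^52 − 1 = 15.120%
Vantage Financial: (1 + 0.139/12)^12 − 1 = 14.821%
The lowest effective annual rate is Beacon Credit Union at 14.200%.

Beacon Credit Union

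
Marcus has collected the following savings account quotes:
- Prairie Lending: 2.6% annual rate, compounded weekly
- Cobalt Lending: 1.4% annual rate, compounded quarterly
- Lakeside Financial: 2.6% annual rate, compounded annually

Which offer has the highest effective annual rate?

Prairie Lending

Prairie Lending: (1 + 0.026/52)^52 − 1 = 2.633%
Cobalt Lending: (1 + 0.014/4)^4 − 1 = 1.407%
Lakeside Financial: compounded annually, EAR = 2.600%
The highest effective annual rate is Prairie Lending at 2.633%.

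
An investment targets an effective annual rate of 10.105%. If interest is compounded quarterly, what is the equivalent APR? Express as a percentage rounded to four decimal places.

(1 + r/4)^4 − 1 = 0.10105, so 1 + r/4 = 1.10105^(1/4).
r/4 = 0.024358, so r = 0.097432 = 9.7432%.

9.7432%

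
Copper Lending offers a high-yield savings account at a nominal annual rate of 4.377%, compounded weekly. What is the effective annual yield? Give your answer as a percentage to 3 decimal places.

4.472%

EAR = (1 + 0.04377/52)^52 − 1.
= 1.044723 − 1 = 4.472%.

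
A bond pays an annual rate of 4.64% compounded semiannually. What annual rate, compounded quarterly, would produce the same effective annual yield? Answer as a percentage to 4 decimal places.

4.6134%

EAR = (1 + 0.0464/2)^2 − 1 = 0.046938.
Solve (1 + r/4)^4 = 1.046938: r/4 = 1.046938^(1/4) − 1 = 0.011533, so r = 0.046134 = 4.6134%.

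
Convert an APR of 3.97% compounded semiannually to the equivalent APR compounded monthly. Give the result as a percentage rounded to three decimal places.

EAR = (1 + 0.0397/2)^2 − 1 = 0.040094.
Solve (1 + r/12)^12 = 1.040094: r/12 = 1.040094^(1/12) − 1 = 0.003281, so r = 0.039376 = 3.938%.

3.938%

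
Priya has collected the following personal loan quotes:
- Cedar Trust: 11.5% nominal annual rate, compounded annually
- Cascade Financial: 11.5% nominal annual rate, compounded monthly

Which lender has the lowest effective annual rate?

Cedar Trust: compounded annually, EAR = 11.500%
Cascade Financial: (1 + 0.115/12)^12 − 1 = 12.126%
The lowest effective annual rate is Cedar Trust at 11.500%.

Cedar Trust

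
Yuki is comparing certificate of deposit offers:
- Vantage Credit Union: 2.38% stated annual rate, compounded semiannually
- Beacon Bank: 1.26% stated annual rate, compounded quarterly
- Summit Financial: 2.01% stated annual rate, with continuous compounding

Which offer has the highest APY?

Vantage Credit Union: (1 + 0.0238/2)^2 − 1 = 2.394%
Beacon Bank: (1 + 0.0126/4)^4 − 1 = 1.266%
Summit Financial: e^0.0201 − 1 = 2.030%
The highest effective annual rate is Vantage Credit Union at 2.394%.

Vantage Credit Union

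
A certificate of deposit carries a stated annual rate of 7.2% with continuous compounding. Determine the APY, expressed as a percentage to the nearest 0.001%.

With continuous compounding, EAR = e^0.072 − 1.
e^0.072 = 1.074655, so EAR = 0.074655 = 7.466%.

7.466%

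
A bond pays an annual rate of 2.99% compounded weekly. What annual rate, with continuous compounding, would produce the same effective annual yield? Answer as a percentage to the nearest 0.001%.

EAR = (1 + 0.0299/52)^52 − 1 = 0.030343.
Equivalent continuous rate: r = ln(1 + 0.030343) = 0.029891 = 2.989%.

2.989%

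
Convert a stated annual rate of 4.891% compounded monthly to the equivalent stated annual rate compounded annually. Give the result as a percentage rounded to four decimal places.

5.0021%

EAR = (1 + 0.04891/12)^12 − 1 = 0.050021.
Compounded annually, the equivalent nominal rate is the EAR itself: 5.0021%.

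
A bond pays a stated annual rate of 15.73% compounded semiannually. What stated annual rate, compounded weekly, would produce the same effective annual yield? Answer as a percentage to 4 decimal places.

EAR = (1 + 0.1573/2)^2 − 1 = 0.163486.
Solve (1 + r/52)^52 = 1.163486: r/52 = 1.163486^(1/52) − 1 = 0.002916, so r = 0.151641 = 15.1641%.

15.1641%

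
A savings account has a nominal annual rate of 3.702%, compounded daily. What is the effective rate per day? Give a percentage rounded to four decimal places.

0.0101%

With a nominal annual rate compounded daily, the periodic rate is the nominal rate divided by 365.
i = 0.03702 / 365 = 0.0001014 = 0.0101%.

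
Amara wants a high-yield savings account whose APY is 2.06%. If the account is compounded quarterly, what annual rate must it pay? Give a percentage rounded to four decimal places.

2.0443%

(1 + r/4)^4 − 1 = 0.0206, so 1 + r/4 = 1.0206^(1/4).
r/4 = 0.005111, so r = 0.020443 = 2.0443%.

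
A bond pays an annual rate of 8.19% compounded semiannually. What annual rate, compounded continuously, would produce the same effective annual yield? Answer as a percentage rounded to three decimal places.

EAR = (1 + 0.0819/2)^2 − 1 = 0.083577.
Equivalent continuous rate: r = ln(1 + 0.083577) = 0.080268 = 8.027%.

8.027%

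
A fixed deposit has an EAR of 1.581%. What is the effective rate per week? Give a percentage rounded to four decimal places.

0.0302%

The per-week rate i satisfies (1 + i)^52 = 1 + 0.01581.
i = 1.01581^(1/52) − 1 = 0.0003017 = 0.0302%.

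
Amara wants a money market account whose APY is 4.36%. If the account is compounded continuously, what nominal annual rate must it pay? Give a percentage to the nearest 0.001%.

4.268%

Continuous: nominal r satisfies e^r − 1 = 0.0436.
r = ln(1 + 0.0436) = ln(1.0436) = 0.042676 = 4.268%.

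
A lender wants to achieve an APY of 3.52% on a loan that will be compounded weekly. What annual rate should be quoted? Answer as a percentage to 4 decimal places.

3.4606%

(1 + r/52)^52 − 1 = 0.0352, so 1 + r/52 = 1.0352^(1/52).
r/52 = 0.000666, so r = 0.034606 = 3.4606%.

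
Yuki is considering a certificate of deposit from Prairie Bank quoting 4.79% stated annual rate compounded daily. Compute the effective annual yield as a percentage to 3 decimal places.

4.906%

EAR = (1 + 0.0479/365)^365 − 1.
= (1 + 0.000131)^365 − 1 = 1.049062 − 1 = 4.906%.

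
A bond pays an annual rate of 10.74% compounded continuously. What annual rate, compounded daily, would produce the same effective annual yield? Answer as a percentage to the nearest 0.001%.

EAR under continuous compounding: e^0.1074 − 1 = 0.113380.
Solve (1 + r/365)^365 = 1.113380: r/365 = 1.113380^(1/365) − 1 = 0.000294, so r = 0.107416 = 10.742%.

10.742%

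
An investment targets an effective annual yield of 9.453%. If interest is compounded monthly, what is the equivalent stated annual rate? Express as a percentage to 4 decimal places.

9.0666%

(1 + r/12)^12 − 1 = 0.09453, so 1 + r/12 = 1.09453^(1/12).
r/12 = 0.007555, so r = 0.090666 = 9.0666%.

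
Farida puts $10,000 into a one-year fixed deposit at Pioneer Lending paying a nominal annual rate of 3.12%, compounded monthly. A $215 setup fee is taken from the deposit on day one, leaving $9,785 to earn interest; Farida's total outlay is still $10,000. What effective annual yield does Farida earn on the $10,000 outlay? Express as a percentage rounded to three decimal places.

0.947%

Value after one year: 9,785 × (1 + 0.0312/12)^12 = 9,785 × 1.031650 = $10,094.70.
Effective yield on the $10,000 outlay: 10,094.70 / 10,000 − 1 = 0.009470 = 0.947%.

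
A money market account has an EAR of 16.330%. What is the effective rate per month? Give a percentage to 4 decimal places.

The per-month rate i satisfies (1 + i)^12 = 1 + 0.16330.
i = 1.16330^(1/12) − 1 = 0.0126848 = 1.2685%.

1.2685%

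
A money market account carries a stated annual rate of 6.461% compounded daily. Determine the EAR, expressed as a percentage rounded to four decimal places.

6.6737%

EAR = (1 + 0.06461/365)^365 − 1.
= 1.066737 − 1 = 6.6737%.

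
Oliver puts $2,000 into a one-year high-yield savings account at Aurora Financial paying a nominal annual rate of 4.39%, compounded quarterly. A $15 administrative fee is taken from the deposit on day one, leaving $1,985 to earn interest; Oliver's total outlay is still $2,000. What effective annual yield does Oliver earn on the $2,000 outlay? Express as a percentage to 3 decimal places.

Value after one year: 1,985 × (1 + 0.0439/4)^4 = 1,985 × 1.044628 = $2,073.59.
Effective yield on the $2,000 outlay: 2,073.59 / 2,000 − 1 = 0.036793 = 3.679%.

3.679%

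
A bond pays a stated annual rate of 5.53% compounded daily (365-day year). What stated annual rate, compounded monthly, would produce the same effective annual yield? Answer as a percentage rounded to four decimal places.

EAR = (1 + 0.0553/365)^365 − 1 = 0.056853.
Solve (1 + r/12)^12 = 1.056853: r/12 = 1.056853^(1/12) − 1 = 0.004619, so r = 0.055423 = 5.5423%.

5.5423%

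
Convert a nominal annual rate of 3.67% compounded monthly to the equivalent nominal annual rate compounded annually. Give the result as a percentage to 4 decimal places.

3.7324%

EAR = (1 + 0.0367/12)^12 − 1 = 0.037324.
Compounded annually, the equivalent nominal rate is the EAR itself: 3.7324%.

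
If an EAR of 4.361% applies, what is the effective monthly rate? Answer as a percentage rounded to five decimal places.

0.35635%

The per-month rate i satisfies (1 + i)^12 = 1 + 0.04361.
i = 1.04361^(1/12) − 1 = 0.0035635 = 0.35635%.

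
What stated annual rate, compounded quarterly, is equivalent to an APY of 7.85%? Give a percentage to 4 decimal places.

7.6290%

(1 + r/4)^4 − 1 = 0.0785, so 1 + r/4 = 1.0785^(1/4).
r/4 = 0.019072, so r = 0.076290 = 7.6290%.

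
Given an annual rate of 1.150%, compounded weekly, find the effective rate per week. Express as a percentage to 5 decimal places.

With a nominal annual rate compounded weekly, the periodic rate is the nominal rate divided by 52.
i = 0.01150 / 52 = 0.0002212 = 0.02212%.

0.02212%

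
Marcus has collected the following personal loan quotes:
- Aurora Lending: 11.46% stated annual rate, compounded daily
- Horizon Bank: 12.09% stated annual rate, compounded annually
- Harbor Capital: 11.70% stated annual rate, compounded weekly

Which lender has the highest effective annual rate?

Aurora Lending: (1 + 0.1146/365)^365 − 1 = 12.140%
Horizon Bank: compounded annually, EAR = 12.090%
Harbor Capital: (1 + 0.1170/52)^52 − 1 = 12.397%
The highest effective annual rate is Harbor Capital at 12.397%.

Harbor Capital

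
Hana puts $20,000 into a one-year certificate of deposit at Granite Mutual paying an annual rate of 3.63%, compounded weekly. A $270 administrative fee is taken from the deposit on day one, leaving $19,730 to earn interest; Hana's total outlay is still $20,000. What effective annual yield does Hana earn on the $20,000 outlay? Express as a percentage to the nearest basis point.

Value after one year: 19,730 × (1 + 0.0363/52)^52 = 19,730 × 1.036954 = $20,459.10.
Effective yield on the $20,000 outlay: 20,459.10 / 20,000 − 1 = 0.022955 = 2.30%.

2.30%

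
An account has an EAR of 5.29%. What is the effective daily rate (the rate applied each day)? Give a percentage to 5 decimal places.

0.01412%

The per-day rate i satisfies (1 + i)^365 = 1 + 0.0529.
i = 1.0529^(1/365) − 1 = 0.0001412 = 0.01412%.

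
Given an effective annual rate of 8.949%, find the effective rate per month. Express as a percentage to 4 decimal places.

The per-month rate i satisfies (1 + i)^12 = 1 + 0.08949.
i = 1.08949^(1/12) − 1 = 0.0071680 = 0.7168%.

0.7168%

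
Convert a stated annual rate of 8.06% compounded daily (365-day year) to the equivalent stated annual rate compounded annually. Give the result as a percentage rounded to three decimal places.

EAR = (1 + 0.0806/365)^365 − 1 = 0.083928.
Compounded annually, the equivalent nominal rate is the EAR itself: 8.393%.

8.393%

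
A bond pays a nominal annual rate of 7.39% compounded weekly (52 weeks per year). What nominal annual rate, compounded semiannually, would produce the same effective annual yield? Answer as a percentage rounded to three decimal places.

7.523%

EAR = (1 + 0.0739/52)^52 − 1 = 0.076643.
Solve (1 + r/2)^2 = 1.076643: r/2 = 1.076643^(1/2) − 1 = 0.037614, so r = 0.075228 = 7.523%.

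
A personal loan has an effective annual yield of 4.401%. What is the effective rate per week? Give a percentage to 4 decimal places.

The per-week rate i satisfies (1 + i)^52 = 1 + 0.04401.
i = 1.04401^(1/52) − 1 = 0.0008286 = 0.0829%.

0.0829%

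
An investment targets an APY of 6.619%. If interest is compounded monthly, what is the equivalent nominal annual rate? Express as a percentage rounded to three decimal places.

(1 + r/12)^12 − 1 = 0.06619, so 1 + r/12 = 1.06619^(1/12).
r/12 = 0.005355, so r = 0.064263 = 6.426%.

6.426%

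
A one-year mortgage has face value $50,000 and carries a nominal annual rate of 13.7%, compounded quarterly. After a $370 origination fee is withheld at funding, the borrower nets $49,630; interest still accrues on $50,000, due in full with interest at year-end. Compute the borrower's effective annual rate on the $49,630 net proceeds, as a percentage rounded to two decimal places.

Amount owed after one year: 50,000 × (1 + 0.137/4)^4 = 50,000 × 1.144200 = $57,210.02.
Effective rate on net proceeds: 57,210.02 / 49,630 − 1 = 0.152731 = 15.27%.

15.27%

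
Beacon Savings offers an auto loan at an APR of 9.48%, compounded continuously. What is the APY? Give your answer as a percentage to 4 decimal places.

9.9439%

With continuous compounding, EAR = e^0.0948 − 1.
e^0.0948 = 1.099439, so EAR = 0.099439 = 9.9439%.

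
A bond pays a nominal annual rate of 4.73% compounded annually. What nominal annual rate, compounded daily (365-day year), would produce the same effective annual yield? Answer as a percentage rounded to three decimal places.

Compounded annually, EAR = nominal = 0.047300.
Solve (1 + r/365)^365 = 1.047300: r/365 = 1.047300^(1/365) − 1 = 0.000127, so r = 0.046218 = 4.622%.

4.622%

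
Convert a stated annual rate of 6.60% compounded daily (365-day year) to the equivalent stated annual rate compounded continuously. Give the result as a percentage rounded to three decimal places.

EAR = (1 + 0.0660/365)^365 − 1 = 0.068220.
Equivalent continuous rate: r = ln(1 + 0.068220) = 0.065994 = 6.599%.

6.599%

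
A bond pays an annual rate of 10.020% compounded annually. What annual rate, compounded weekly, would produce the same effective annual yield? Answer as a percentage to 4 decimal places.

Compounded annually, EAR = nominal = 0.100200.
Solve (1 + r/52)^52 = 1.100200: r/52 = 1.100200^(1/52) − 1 = 0.001838, so r = 0.095580 = 9.5580%.

9.5580%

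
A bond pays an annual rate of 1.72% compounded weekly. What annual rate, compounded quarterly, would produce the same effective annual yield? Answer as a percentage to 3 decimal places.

1.723%

EAR = (1 + 0.0172/52)^52 − 1 = 0.017346.
Solve (1 + r/4)^4 = 1.017346: r/4 = 1.017346^(1/4) − 1 = 0.004309, so r = 0.017234 = 1.723%.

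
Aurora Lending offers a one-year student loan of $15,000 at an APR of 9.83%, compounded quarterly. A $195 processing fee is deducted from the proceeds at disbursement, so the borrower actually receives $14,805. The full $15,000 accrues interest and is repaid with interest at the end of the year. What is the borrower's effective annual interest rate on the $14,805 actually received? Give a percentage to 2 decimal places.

Amount owed after one year: 15,000 × (1 + 0.0983/4)^4 = 15,000 × 1.101983 = $16,529.75.
Effective rate on net proceeds: 16,529.75 / 14,805 − 1 = 0.116498 = 11.65%.

11.65%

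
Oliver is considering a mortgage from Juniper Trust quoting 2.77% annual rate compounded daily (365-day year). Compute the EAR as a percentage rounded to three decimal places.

2.809%

EAR = (1 + 0.0277/365)^365 − 1.
= (1 + 0.000076)^365 − 1 = 1.028086 − 1 = 2.809%.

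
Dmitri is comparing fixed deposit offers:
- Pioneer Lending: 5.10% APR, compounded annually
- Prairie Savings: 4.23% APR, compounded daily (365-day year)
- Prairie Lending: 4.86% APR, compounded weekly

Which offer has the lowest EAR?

Prairie Savings

Pioneer Lending: compounded annually, EAR = 5.100%
Prairie Savings: (1 + 0.0423/365)^365 − 1 = 4.320%
Prairie Lending: (1 + 0.0486/52)^52 − 1 = 4.978%
The lowest effective annual rate is Prairie Savings at 4.320%.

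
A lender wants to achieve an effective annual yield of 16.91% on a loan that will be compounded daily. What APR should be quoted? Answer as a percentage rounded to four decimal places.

(1 + r/365)^365 − 1 = 0.1691, so 1 + r/365 = 1.1691^(1/365).
r/365 = 0.000428, so r = 0.156268 = 15.6268%.

15.6268%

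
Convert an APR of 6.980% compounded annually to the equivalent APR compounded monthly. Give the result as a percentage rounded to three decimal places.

6.766%

Compounded annually, EAR = nominal = 0.069800.
Solve (1 + r/12)^12 = 1.069800: r/12 = 1.069800^(1/12) − 1 = 0.005638, so r = 0.067662 = 6.766%.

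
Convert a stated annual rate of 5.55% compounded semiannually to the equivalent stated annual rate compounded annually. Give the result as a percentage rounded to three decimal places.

5.627%

EAR = (1 + 0.0555/2)^2 − 1 = 0.056270.
Compounded annually, the equivalent nominal rate is the EAR itself: 5.627%.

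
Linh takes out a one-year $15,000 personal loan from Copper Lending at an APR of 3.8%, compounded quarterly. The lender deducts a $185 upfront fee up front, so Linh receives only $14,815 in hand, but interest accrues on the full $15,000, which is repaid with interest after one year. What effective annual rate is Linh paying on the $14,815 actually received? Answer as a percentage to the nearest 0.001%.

Amount owed after one year: 15,000 × (1 + 0.038/4)^4 = 15,000 × 1.038545 = $15,578.17.
Effective rate on net proceeds: 15,578.17 / 14,815 − 1 = 0.051514 = 5.151%.

5.151%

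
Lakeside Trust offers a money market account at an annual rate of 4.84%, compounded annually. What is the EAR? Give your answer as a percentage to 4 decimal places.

Annual compounding means the effective rate equals the nominal rate: 4.8400%.

4.8400%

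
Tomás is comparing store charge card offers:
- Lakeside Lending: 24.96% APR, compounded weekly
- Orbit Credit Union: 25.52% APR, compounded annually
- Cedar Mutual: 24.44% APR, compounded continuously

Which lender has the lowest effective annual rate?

Orbit Credit Union

Lakeside Lending: (1 + 0.2496/52)^52 − 1 = 28.275%
Orbit Credit Union: compounded annually, EAR = 25.520%
Cedar Mutual: e^0.2444 − 1 = 27.685%
The lowest effective annual rate is Orbit Credit Union at 25.520%.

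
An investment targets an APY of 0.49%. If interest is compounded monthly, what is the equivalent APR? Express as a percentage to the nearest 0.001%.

0.489%

(1 + r/12)^12 − 1 = 0.0049, so 1 + r/12 = 1.0049^(1/12).
r/12 = 0.000407, so r = 0.004889 = 0.489%.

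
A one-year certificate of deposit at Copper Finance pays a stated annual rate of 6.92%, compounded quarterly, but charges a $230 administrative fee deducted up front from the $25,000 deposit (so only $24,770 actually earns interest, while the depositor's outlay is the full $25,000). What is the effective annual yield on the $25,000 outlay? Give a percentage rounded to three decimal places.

6.116%

Value after one year: 24,770 × (1 + 0.0692/4)^4 = 24,770 × 1.071017 = $26,529.08.
Effective yield on the $25,000 outlay: 26,529.08 / 25,000 − 1 = 0.061163 = 6.116%.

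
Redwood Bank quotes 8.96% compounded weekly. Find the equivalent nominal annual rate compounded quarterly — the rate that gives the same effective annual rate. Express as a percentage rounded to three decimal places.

9.053%

EAR = (1 + 0.0896/52)^52 − 1 = 0.093652.
Solve (1 + r/4)^4 = 1.093652: r/4 = 1.093652^(1/4) − 1 = 0.022633, so r = 0.090532 = 9.053%.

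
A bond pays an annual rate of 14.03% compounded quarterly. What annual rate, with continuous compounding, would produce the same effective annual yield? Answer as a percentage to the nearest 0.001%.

EAR = (1 + 0.1403/4)^4 − 1 = 0.147856.
Equivalent continuous rate: r = ln(1 + 0.147856) = 0.137896 = 13.790%.

13.790%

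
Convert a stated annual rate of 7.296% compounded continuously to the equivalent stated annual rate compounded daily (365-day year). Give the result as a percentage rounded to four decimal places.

EAR under continuous compounding: e^0.07296 − 1 = 0.075688.
Solve (1 + r/365)^365 = 1.075688: r/365 = 1.075688^(1/365) − 1 = 0.000200, so r = 0.072967 = 7.2967%.

7.2967%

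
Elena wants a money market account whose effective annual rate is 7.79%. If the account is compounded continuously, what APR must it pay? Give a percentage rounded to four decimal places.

Continuous: nominal r satisfies e^r − 1 = 0.0779.
r = ln(1 + 0.0779) = ln(1.0779) = 0.075015 = 7.5015%.

7.5015%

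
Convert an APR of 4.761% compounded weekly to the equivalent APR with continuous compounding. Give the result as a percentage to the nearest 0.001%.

4.759%

EAR = (1 + 0.04761/52)^52 − 1 = 0.048739.
Equivalent continuous rate: r = ln(1 + 0.048739) = 0.047588 = 4.759%.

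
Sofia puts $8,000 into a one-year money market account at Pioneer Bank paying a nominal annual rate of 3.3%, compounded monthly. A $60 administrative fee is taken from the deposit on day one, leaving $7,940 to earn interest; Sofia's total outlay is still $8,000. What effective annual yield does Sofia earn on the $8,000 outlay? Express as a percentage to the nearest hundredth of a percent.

Value after one year: 7,940 × (1 + 0.033/12)^12 = 7,940 × 1.033504 = $8,206.02.
Effective yield on the $8,000 outlay: 8,206.02 / 8,000 − 1 = 0.025752 = 2.58%.

2.58%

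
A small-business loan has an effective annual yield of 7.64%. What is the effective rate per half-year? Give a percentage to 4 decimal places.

3.7497%

The per-half-year rate i satisfies (1 + i)^2 = 1 + 0.0764.
i = 1.0764^(1/2) − 1 = 0.0374970 = 3.7497%.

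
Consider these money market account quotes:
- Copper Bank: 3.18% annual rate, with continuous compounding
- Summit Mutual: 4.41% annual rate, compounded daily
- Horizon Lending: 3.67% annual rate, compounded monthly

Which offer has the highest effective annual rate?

Copper Bank: e^0.0318 − 1 = 3.231%
Summit Mutual: (1 + 0.0441/365)^365 − 1 = 4.508%
Horizon Lending: (1 + 0.0367/12)^12 − 1 = 3.732%
The highest effective annual rate is Summit Mutual at 4.508%.

Summit Mutual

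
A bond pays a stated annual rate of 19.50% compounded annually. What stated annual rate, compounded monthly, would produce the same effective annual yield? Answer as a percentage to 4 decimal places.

Compounded annually, EAR = nominal = 0.195000.
Solve (1 + r/12)^12 = 1.195000: r/12 = 1.195000^(1/12) − 1 = 0.014956, so r = 0.179475 = 17.9475%.

17.9475%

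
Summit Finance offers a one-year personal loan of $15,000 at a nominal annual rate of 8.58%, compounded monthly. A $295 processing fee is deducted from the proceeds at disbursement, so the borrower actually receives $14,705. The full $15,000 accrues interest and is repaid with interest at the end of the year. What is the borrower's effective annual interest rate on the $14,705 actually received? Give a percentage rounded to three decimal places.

Amount owed after one year: 15,000 × (1 + 0.0858/12)^12 = 15,000 × 1.089256 = $16,338.84.
Effective rate on net proceeds: 16,338.84 / 14,705 − 1 = 0.111108 = 11.111%.

11.111%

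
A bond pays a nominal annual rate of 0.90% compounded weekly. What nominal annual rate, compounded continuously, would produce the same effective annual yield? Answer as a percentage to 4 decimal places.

0.8999%

EAR = (1 + 0.0090/52)^52 − 1 = 0.009040.
Equivalent continuous rate: r = ln(1 + 0.009040) = 0.008999 = 0.8999%.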